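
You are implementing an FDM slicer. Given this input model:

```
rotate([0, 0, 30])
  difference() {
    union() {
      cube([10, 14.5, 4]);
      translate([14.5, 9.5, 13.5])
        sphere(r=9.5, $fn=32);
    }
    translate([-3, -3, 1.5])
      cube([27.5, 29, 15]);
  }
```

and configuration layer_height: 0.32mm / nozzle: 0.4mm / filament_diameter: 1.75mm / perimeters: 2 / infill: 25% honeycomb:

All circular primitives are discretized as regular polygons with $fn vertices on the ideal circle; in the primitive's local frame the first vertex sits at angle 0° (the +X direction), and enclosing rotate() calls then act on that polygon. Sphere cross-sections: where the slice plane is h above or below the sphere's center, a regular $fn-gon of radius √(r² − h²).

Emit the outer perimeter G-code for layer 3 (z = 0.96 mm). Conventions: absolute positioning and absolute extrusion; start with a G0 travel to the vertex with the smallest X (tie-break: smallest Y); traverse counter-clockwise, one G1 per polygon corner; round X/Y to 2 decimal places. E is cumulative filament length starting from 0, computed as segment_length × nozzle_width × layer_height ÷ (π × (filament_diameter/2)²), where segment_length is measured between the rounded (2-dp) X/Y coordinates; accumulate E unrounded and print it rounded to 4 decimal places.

At z = 0.96 mm: the cube is present — its section is the full 10×14.5 rectangle; the sphere at (14.5, 9.5) is not intersected at this z (|z−center|=12.540 > r=9.5); Merging all regions: only the 10×14.5 cube is present, so the union is just that shape — 1 connected region; the cube at (-3, -3) is not intersected at this z (z outside [1.5, 16.5]); Taking the first minus the rest: none of the subtracted shapes is present at this height, so that combined region is unchanged — 1 connected region; (whole slice rotated 30° about Z — lengths, areas and connectivity unchanged). The outline is a single polygon with 4 vertices. Extrusion per mm of travel: 0.4 × 0.32 / (π × 0.875²) = 0.053216. Accumulating E over each segment gives final E = 2.6078.

G0 X-7.25 Y12.56 Z0.96
G1 X0.00 Y0.00 E0.7718
G1 X8.66 Y5.00 E1.3039
G1 X1.41 Y17.56 E2.0757
G1 X-7.25 Y12.56 E2.6078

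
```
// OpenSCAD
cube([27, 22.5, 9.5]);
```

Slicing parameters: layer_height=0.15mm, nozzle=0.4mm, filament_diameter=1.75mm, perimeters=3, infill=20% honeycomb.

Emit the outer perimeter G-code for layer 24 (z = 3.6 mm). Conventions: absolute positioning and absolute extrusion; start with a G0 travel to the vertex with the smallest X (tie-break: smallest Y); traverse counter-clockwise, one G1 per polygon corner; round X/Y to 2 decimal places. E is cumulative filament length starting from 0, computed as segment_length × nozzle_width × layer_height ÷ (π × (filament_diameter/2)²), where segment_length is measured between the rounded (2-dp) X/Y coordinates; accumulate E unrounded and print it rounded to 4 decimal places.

At z = 3.6 mm: the 27×22.5 cube contributes its full rectangle. The outline is a single polygon with 4 vertices. Extrusion per mm of travel: 0.4 × 0.15 / (π × 0.875²) = 0.024945. Accumulating E over each segment gives final E = 2.4696.

G0 X0.00 Y0.00 Z3.60
G1 X27.00 Y0.00 E0.6735
G1 X27.00 Y22.50 E1.2348
G1 X0.00 Y22.50 E1.9083
G1 X0.00 Y0.00 E2.4696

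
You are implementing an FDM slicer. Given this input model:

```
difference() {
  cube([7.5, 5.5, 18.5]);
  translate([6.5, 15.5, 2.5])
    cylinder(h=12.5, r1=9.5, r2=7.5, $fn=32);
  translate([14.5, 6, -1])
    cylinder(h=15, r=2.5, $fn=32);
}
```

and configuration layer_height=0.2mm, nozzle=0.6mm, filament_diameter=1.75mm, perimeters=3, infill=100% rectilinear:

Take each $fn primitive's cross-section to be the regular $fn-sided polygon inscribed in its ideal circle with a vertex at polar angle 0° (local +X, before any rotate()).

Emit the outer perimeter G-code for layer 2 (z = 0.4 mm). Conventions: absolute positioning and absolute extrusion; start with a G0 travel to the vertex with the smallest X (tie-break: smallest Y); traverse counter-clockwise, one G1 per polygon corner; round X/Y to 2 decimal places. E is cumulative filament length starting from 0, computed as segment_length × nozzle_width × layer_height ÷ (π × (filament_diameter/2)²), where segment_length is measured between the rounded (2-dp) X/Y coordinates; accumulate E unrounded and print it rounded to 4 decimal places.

At z = 0.4 mm: the cube (footprint 7.5×5.5) is included at this height; the cone at (6.5, 15.5) is absent (z outside [2.5, 15]); the r=2.5 cylinder at (14.5, 6) gives a regular 32-gon of circumradius 2.5 (constant along its height); After the difference (first − rest): starting from the 7.5×5.5 cube, the r=2.5 cylinder at (14.5, 6) misses the remaining region (no effect) — 1 connected region. The outline is a single polygon with 4 vertices. Extrusion per mm of travel: 0.6 × 0.2 / (π × 0.875²) = 0.049890. Accumulating E over each segment gives final E = 1.2971.

G0 X0.00 Y0.00 Z0.40
G1 X7.50 Y0.00 E0.3742
G1 X7.50 Y5.50 E0.6486
G1 X0.00 Y5.50 E1.0227
G1 X0.00 Y0.00 E1.2971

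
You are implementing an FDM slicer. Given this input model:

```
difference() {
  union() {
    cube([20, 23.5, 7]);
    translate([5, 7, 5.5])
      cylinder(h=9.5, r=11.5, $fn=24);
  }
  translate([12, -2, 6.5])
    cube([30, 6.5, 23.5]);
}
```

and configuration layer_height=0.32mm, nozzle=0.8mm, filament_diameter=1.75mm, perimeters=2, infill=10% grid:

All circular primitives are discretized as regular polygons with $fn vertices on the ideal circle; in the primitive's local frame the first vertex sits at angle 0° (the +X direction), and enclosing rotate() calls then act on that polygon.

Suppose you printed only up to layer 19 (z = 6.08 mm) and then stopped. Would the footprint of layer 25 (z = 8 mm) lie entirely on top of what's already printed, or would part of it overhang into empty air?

entirely on top

Compare the two slices. At z = 6.08: the 20×23.5 cube contributes its full rectangle (area 470.00 mm²); the cylinder at (5, 7): section is a regular 24-gon, circumradius r=11.5 (area = (24/2)·11.500²·sin(360°/24) = 410.75 mm²); Taking the union: the regions partially overlap — summed areas 880.75 mm² minus the doubly-counted overlap 267.67 mm² gives 613.07 mm² — area = 613.07 mm²; the cube at (12, -2) is absent (z outside [6.5, 30]); After the difference (first − rest): none of the subtracted shapes is present at this height, so the result so far is unchanged — area = 613.07 mm². At z = 8: the cube does not reach this height (z outside [0, 7]); the cylinder at (5, 7): section is a regular 24-gon, circumradius r=11.5 (area = (24/2)·11.500²·sin(360°/24) = 410.75 mm²); Combining (union): only the r=11.5 cylinder at (5, 7) is present, so the union is just that shape — area = 410.75 mm²; the 30×6.5 cube at (12, -2) contributes its full rectangle (area 195.00 mm²); After the difference (first − rest): starting from that combined region (410.75 mm²), the 30×6.5 cube at (12, -2) partially overlaps it — only the 17.14 mm² overlap (of its 195.00 mm²) is removed, clipping the outline — area = 393.61 mm². Checking containment: the cross-section at z = 8 is a subset of the cross-section at z = 6.08.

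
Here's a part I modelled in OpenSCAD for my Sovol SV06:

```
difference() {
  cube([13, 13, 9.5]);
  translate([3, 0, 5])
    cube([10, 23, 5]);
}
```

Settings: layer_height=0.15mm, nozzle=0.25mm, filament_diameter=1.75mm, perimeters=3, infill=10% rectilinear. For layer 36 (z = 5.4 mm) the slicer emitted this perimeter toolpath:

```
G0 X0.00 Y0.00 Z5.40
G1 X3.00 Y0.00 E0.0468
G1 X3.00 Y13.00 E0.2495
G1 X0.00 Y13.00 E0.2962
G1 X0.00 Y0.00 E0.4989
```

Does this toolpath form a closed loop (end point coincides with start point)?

yes

Start point (G0): (0.00, 0.00). End point (last G1): the path returns to the start — closed.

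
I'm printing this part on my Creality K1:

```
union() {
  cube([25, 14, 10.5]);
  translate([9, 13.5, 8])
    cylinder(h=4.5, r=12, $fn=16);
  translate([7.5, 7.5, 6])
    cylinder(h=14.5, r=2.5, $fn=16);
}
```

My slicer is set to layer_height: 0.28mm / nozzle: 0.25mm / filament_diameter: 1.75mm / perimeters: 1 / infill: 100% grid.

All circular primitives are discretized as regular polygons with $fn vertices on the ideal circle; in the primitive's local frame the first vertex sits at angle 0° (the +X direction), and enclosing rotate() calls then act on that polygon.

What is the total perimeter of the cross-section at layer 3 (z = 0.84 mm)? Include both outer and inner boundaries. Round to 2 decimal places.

78.00 mm

At z = 0.84 mm: the cube is present — its section is the full 25×14 rectangle (perimeter 78.00 mm); the cylinder at (9, 13.5) does not reach this height (z outside [8, 12.5]); the cylinder at (7.5, 7.5) is absent (z outside [6, 20.5]); Merging all regions: only the 25×14 cube is present, so the union is just that shape — boundary = 78.00 mm. Overall, the cross-section is a single solid region. Total boundary length (outer) = 78.00 mm.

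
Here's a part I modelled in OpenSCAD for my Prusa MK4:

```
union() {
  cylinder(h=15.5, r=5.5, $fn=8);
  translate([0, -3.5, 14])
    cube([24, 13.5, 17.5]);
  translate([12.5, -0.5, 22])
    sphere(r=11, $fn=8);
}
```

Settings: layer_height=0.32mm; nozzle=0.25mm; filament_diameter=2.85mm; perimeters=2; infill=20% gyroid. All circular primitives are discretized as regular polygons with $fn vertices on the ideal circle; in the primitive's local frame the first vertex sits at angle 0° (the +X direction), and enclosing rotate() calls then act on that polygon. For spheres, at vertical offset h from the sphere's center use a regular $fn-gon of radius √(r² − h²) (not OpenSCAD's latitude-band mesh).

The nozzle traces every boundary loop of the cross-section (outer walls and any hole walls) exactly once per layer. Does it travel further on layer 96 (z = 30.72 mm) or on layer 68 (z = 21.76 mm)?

Layer 96 (z = 30.72): the cylinder is not intersected at this z (z outside [0, 15.5]); the cube at (0, -3.5) (footprint 24×13.5) is included at this height (perimeter 75.00 mm); the r=11 sphere at (12.5, -0.5) slices to a regular 8-gon of circumradius 6.705 (√(r²−h²) with h=8.72 from center) (perimeter = 2·8·6.705·sin(180°/8) = 41.06 mm); Taking the union: the regions partially overlap (shared area 100.09 mm²), so the edge portions inside another operand are dropped and the merged outline is re-measured after clipping — boundary = 78.11 mm. So its perimeter = 78.11 mm. Layer 68 (z = 21.76): the cylinder does not reach this height (z outside [0, 15.5]); the cube at (0, -3.5) (footprint 24×13.5) is included at this height (perimeter 75.00 mm); the r=11 sphere at (12.5, -0.5) slices to a regular 8-gon of circumradius 10.997 (√(r²−h²) with h=0.24 from center) (perimeter = 2·8·10.997·sin(180°/8) = 67.34 mm); Merging all regions: the regions partially overlap (shared area 232.70 mm²), so the edge portions inside another operand are dropped and the merged outline is re-measured after clipping — boundary = 82.86 mm. So its perimeter = 82.86 mm. Layer 68 is larger (82.86 vs 78.11 mm).

layer 68 (z = 21.76 mm)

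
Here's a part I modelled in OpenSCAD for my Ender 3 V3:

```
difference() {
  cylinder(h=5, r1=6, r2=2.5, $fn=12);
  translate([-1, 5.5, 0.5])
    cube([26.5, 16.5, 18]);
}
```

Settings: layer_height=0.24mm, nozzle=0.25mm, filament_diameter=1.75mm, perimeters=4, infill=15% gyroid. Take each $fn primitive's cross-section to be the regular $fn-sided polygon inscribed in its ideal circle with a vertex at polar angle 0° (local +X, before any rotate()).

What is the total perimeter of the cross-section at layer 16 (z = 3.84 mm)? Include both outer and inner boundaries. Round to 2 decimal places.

20.57 mm

At z = 3.84 mm: the cone (r1=6→r2=2.5) has section circumradius 3.312 here — a regular 12-gon (perimeter = 2·12·3.312·sin(180°/12) = 20.57 mm); the cube at (-1, 5.5) (footprint 26.5×16.5) is included at this height (perimeter 86.00 mm); Taking the first minus the rest: starting from the cone, the 26.5×16.5 cube at (-1, 5.5) misses the remaining region (no effect) — boundary = 20.57 mm. Overall, the cross-section is a single solid region. Total boundary length (outer) = 20.57 mm.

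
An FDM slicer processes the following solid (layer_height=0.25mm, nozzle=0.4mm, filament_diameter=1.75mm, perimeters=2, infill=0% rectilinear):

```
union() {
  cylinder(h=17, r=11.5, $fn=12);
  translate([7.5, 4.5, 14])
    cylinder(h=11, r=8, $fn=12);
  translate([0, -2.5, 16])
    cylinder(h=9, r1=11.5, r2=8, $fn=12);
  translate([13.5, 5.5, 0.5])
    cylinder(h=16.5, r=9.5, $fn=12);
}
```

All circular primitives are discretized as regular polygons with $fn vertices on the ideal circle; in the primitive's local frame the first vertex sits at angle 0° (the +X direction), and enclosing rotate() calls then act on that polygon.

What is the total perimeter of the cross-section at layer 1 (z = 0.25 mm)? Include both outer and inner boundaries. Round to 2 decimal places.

At z = 0.25 mm: the r=11.5 cylinder gives a regular 12-gon of circumradius 11.5 (constant along its height) (perimeter = 2·12·11.500·sin(180°/12) = 71.43 mm); the cylinder at (7.5, 4.5) is not intersected at this z (z outside [14, 25]); the cone at (0, -2.5) does not reach this height (z outside [16, 25]); the cylinder at (13.5, 5.5) is absent (z outside [0.5, 17]); Taking the union: only the r=11.5 cylinder is present, so the union is just that shape — boundary = 71.43 mm. Overall, the cross-section is a single solid region. Total boundary length (outer) = 71.43 mm.

71.43 mm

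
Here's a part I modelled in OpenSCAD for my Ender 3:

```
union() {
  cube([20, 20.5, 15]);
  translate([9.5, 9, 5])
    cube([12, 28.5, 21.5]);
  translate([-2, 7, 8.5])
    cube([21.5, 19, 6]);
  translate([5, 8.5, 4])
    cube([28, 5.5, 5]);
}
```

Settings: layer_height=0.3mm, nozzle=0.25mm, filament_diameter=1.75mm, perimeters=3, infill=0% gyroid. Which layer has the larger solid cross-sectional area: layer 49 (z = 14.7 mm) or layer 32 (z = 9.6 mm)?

layer 32 (z = 9.6 mm)

Layer 49 (z = 14.7): the 20×20.5 cube contributes its full rectangle (area 410.00 mm²); the 12×28.5 cube at (9.5, 9) contributes its full rectangle (area 342.00 mm²); the cube at (-2, 7) is absent (z outside [8.5, 14.5]); the cube at (5, 8.5) is not intersected at this z (z outside [4, 9]); Combining (union): the regions partially overlap — summed areas 752.00 mm² minus the doubly-counted overlap 120.75 mm² gives 631.25 mm² — area = 631.25 mm². So its area = 631.25 mm². Layer 32 (z = 9.6): the cube (footprint 20×20.5) is included at this height (area 410.00 mm²); the 12×28.5 cube at (9.5, 9) contributes its full rectangle (area 342.00 mm²); the 21.5×19 cube at (-2, 7) contributes its full rectangle (area 408.50 mm²); the cube at (5, 8.5) is absent (z outside [4, 9]); Merging all regions: the regions partially overlap — summed areas 1160.50 mm² minus the doubly-counted overlap 439.00 mm² gives 721.50 mm² — area = 721.50 mm². So its area = 721.50 mm². Layer 32 is larger (721.50 vs 631.25 mm²).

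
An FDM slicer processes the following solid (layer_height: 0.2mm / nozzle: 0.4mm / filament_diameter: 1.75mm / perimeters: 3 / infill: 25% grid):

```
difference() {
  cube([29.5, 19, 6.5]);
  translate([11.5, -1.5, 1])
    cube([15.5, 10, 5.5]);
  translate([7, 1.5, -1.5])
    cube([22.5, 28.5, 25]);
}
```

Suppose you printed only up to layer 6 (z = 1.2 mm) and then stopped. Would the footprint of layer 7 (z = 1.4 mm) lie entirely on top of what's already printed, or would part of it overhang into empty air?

entirely on top

Compare the two slices. At z = 1.2: the cube is present — its section is the full 29.5×19 rectangle (area 560.50 mm²); the cube at (11.5, -1.5) is present — its section is the full 15.5×10 rectangle (area 155.00 mm²); the 22.5×28.5 cube at (7, 1.5) contributes its full rectangle (area 641.25 mm²); Subtracting the remaining from the first: starting from the 29.5×19 cube (560.50 mm²), the 15.5×10 cube at (11.5, -1.5) partially overlaps it — only the 131.75 mm² overlap (of its 155.00 mm²) is removed, clipping the outline; the 22.5×28.5 cube at (7, 1.5) partially overlaps it — only the 285.25 mm² overlap (of its 641.25 mm²) is removed, clipping the outline — area = 143.50 mm². At z = 1.4: the cube is present — its section is the full 29.5×19 rectangle (area 560.50 mm²); the cube at (11.5, -1.5) (footprint 15.5×10) is included at this height (area 155.00 mm²); the 22.5×28.5 cube at (7, 1.5) contributes its full rectangle (area 641.25 mm²); Subtracting the remaining from the first: starting from the 29.5×19 cube (560.50 mm²), the 15.5×10 cube at (11.5, -1.5) partially overlaps it — only the 131.75 mm² overlap (of its 155.00 mm²) is removed, clipping the outline; the 22.5×28.5 cube at (7, 1.5) partially overlaps it — only the 285.25 mm² overlap (of its 641.25 mm²) is removed, clipping the outline — area = 143.50 mm². Checking containment: the cross-section at z = 1.4 is a subset of the cross-section at z = 1.2.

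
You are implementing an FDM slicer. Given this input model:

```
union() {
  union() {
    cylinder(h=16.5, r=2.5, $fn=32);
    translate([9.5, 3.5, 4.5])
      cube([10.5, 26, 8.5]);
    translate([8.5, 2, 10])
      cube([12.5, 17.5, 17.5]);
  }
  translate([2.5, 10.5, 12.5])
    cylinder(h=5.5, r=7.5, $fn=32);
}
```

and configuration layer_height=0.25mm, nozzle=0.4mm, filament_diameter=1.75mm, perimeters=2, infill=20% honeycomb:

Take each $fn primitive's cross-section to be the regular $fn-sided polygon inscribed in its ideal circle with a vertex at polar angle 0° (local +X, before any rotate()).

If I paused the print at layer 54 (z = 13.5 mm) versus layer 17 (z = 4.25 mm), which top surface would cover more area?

layer 54 (z = 13.5 mm)

Layer 54 (z = 13.5): the cylinder: section is a regular 32-gon, circumradius r=2.5 (area = (32/2)·2.500²·sin(360°/32) = 19.51 mm²); the cube at (9.5, 3.5) does not reach this height (z outside [4.5, 13]); the cube at (8.5, 2) (footprint 12.5×17.5) is included at this height (area 218.75 mm²); Merging all regions: the 2 present regions are separate (no shared area or edge), so areas and boundary lengths simply add and each stays a separate island — area = 238.26 mm²; the r=7.5 cylinder at (2.5, 10.5) gives a regular 32-gon of circumradius 7.5 (constant along its height) (area = (32/2)·7.500²·sin(360°/32) = 175.58 mm²); Merging all regions: the regions partially overlap — summed areas 413.84 mm² minus the doubly-counted overlap 8.97 mm² gives 404.87 mm² — area = 404.87 mm². So its area = 404.87 mm². Layer 17 (z = 4.25): the r=2.5 cylinder gives a regular 32-gon of circumradius 2.5 (constant along its height) (area = (32/2)·2.500²·sin(360°/32) = 19.51 mm²); the cube at (9.5, 3.5) is absent (z outside [4.5, 13]); the cube at (8.5, 2) is not intersected at this z (z outside [10, 27.5]); Taking the union: only the r=2.5 cylinder is present, so the union is just that shape — area = 19.51 mm²; the cylinder at (2.5, 10.5) is not intersected at this z (z outside [12.5, 18]); Merging all regions: only that combined region is present, so the union is just that shape — area = 19.51 mm². So its area = 19.51 mm². Layer 54 is larger (404.87 vs 19.51 mm²).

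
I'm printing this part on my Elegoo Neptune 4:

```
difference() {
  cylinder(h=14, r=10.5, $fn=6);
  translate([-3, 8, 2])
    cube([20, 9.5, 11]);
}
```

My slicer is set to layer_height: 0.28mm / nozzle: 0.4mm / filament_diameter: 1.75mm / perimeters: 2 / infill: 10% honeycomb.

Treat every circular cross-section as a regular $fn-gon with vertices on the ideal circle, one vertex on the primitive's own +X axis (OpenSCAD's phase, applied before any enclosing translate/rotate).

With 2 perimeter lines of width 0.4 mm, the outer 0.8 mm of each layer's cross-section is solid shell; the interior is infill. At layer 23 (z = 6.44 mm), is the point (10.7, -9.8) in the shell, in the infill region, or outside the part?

outside

At z = 6.44 mm: the r=10.5 cylinder gives a regular 6-gon of circumradius 10.5 (constant along its height); the cube at (-3, 8) (footprint 20×9.5) is included at this height; Subtracting the remaining from the first: starting from the r=10.5 cylinder, the 20×9.5 cube at (-3, 8) partially overlaps it — only the 9.36 mm² overlap (of its 190.00 mm²) is removed, clipping the outline — 1 connected region. Overall, the cross-section is a single solid region. The nearest boundary edge runs (10.50, 0.00)→(5.25, -9.09); distance from the point to it = 5.07 mm. The point is not inside any of the regions above, so it lies outside the cross-section (5.07 mm from the nearest boundary).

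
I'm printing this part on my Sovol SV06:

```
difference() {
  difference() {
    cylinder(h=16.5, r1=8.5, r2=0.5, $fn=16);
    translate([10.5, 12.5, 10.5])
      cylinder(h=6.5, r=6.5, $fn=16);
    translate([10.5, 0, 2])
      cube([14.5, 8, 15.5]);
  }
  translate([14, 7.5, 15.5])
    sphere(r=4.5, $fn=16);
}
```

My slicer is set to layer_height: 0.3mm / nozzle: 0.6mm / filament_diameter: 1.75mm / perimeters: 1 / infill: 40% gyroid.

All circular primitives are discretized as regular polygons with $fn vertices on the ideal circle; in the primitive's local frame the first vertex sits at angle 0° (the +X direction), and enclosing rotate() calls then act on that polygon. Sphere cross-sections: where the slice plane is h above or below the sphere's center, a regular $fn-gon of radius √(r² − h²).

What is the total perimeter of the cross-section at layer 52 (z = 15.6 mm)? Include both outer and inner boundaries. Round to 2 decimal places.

At z = 15.6 mm: the cone (r1=8.5→r2=0.5) has section circumradius 0.936 here — a regular 16-gon (perimeter = 2·16·0.936·sin(180°/16) = 5.85 mm); the r=6.5 cylinder at (10.5, 12.5) gives a regular 16-gon of circumradius 6.5 (constant along its height) (perimeter = 2·16·6.500·sin(180°/16) = 40.58 mm); the cube at (10.5, 0) (footprint 14.5×8) is included at this height (perimeter 45.00 mm); After the difference (first − rest): starting from the cone, the r=6.5 cylinder at (10.5, 12.5) misses the remaining region (no effect); the 14.5×8 cube at (10.5, 0) misses the remaining region (no effect) — boundary = 5.85 mm; the r=4.5 sphere at (14, 7.5) slices to a regular 16-gon of circumradius 4.499 (√(r²−h²) with h=0.1 from center) (perimeter = 2·16·4.499·sin(180°/16) = 28.09 mm); Subtracting the remaining from the first: starting from that combined region, the r=4.5 sphere at (14, 7.5) misses the remaining region (no effect) — boundary = 5.85 mm. Overall, the cross-section is a single solid region. Total boundary length (outer) = 5.85 mm.

5.85 mm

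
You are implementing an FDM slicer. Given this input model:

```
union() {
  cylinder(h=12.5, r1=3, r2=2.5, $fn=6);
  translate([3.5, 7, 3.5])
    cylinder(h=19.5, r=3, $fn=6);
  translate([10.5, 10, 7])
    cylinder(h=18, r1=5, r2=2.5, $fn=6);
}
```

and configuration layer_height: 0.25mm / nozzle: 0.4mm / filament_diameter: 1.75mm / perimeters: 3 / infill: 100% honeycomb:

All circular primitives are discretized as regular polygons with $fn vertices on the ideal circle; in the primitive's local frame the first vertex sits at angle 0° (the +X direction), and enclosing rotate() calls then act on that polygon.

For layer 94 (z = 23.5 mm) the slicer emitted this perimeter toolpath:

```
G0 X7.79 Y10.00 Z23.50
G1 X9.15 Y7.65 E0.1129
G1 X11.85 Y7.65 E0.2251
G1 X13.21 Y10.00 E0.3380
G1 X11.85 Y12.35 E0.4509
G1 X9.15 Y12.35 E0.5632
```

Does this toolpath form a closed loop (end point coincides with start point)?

Start point (G0): (7.79, 10.00). End point (last G1): the path does not return to the start — open.

no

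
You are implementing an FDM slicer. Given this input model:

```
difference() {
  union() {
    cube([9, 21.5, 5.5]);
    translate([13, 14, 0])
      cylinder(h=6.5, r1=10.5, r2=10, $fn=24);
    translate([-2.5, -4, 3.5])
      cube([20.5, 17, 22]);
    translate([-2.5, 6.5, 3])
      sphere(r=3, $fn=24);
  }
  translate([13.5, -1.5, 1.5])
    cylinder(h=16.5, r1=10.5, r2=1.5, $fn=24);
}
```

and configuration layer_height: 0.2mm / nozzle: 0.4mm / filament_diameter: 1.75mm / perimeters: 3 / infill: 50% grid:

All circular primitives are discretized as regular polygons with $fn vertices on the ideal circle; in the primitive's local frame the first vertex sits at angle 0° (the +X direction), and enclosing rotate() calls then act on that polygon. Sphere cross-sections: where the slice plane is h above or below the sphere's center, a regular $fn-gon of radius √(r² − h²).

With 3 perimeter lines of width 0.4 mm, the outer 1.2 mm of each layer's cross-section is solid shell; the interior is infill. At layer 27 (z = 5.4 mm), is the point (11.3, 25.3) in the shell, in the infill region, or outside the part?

At z = 5.4 mm: the 9×21.5 cube contributes its full rectangle; the cone at (13, 14) contributes a regular 24-gon of circumradius 10.085 (interpolated between r1=10.5 and r2=10 at t=0.831); the cube at (-2.5, -4) is present — its section is the full 20.5×17 rectangle; the r=3 sphere at (-2.5, 6.5) contributes a regular 24-gon of circumradius √(3²−2.4²) = 1.800; Merging all regions: the regions partially overlap (shared area 277.42 mm²), so overlapping operands fuse into one piece — 1 connected region; the cone at (13.5, -1.5) (r1=10.5→r2=1.5) has section circumradius 8.373 here — a regular 24-gon; Taking the first minus the rest: starting from the result so far, the cone at (13.5, -1.5) partially overlaps it — only the 121.77 mm² overlap (of its 217.73 mm²) is removed, clipping the outline — 1 connected region. Overall, the cross-section is a single solid region. The nearest boundary edge runs (10.39, 23.74)→(13.00, 24.08); distance from the point to it = 1.43 mm. The point is not inside any of the regions above, so it lies outside the cross-section (1.43 mm from the nearest boundary).

outside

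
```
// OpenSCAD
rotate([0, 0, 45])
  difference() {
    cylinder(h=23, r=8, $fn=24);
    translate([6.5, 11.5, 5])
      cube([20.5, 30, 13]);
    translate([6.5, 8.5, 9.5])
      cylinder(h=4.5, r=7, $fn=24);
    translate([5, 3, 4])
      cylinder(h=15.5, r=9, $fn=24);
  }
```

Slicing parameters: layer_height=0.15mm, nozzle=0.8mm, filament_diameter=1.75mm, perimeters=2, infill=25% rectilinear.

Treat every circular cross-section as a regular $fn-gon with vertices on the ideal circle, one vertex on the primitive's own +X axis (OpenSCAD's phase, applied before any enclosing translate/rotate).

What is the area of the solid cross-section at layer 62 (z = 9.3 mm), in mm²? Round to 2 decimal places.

At z = 9.3 mm: the r=8 cylinder contributes a regular 24-gon of circumradius 8 (area = (24/2)·8.000²·sin(360°/24) = 198.77 mm²); the cube at (6.5, 11.5) is present — its section is the full 20.5×30 rectangle (area 615.00 mm²); the cylinder at (6.5, 8.5) is not intersected at this z (z outside [9.5, 14]); the cylinder at (5, 3): section is a regular 24-gon, circumradius r=9 (area = (24/2)·9.000²·sin(360°/24) = 251.57 mm²); Subtracting the remaining from the first: starting from the r=8 cylinder (198.77 mm²), the 20.5×30 cube at (6.5, 11.5) misses the remaining region (no effect); the r=9 cylinder at (5, 3) partially overlaps it — only the 127.10 mm² overlap (of its 251.57 mm²) is removed, clipping the outline — area = 71.67 mm²; (rotated 45° about Z; rotation is an isometry so areas/perimeters/island counts are preserved). Overall, the cross-section is a single solid region. Net area = 71.67 mm².

71.67 mm²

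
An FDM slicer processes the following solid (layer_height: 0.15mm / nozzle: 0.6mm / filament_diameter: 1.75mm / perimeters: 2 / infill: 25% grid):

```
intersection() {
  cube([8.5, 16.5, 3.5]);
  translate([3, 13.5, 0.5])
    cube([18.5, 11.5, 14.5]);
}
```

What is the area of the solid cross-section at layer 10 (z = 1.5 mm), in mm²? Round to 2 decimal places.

16.50 mm²

At z = 1.5 mm: the 8.5×16.5 cube contributes its full rectangle (area 140.25 mm²); the cube at (3, 13.5) (footprint 18.5×11.5) is included at this height (area 212.75 mm²); Keeping only the common overlap: the 18.5×11.5 cube at (3, 13.5) partially overlaps the 8.5×16.5 cube; clipping to the common part keeps 16.50 mm² — area = 16.50 mm². Overall, the cross-section is a single solid region. Net area = 16.50 mm².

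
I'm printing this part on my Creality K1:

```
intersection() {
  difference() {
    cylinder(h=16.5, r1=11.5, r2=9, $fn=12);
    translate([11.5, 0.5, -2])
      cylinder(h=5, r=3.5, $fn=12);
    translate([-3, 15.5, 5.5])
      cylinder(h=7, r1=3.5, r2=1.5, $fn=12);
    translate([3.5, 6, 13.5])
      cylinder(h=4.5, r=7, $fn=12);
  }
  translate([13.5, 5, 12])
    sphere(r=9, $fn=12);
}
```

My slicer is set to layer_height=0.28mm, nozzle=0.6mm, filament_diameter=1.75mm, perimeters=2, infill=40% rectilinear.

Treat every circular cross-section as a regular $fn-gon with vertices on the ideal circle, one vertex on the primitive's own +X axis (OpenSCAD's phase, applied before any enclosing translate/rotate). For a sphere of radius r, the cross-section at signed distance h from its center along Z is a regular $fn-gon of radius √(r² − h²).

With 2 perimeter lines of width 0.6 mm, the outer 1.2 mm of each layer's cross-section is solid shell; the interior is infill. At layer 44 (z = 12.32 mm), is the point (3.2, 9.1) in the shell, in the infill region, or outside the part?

outside

At z = 12.32 mm: the cone (r1=11.5→r2=9) has section circumradius 9.633 here — a regular 12-gon; the cylinder at (11.5, 0.5) does not reach this height (z outside [-2, 3]); the cone at (-3, 15.5): at t=0.974 of its height the radius interpolates to r₁+(r₂−r₁)t = 1.551, giving a regular 12-gon of that circumradius; the cylinder at (3.5, 6) is absent (z outside [13.5, 18]); Subtracting the remaining from the first: starting from the cone, the cone at (-3, 15.5) misses the remaining region (no effect) — 1 connected region; the r=9 sphere at (13.5, 5) contributes a regular 12-gon of circumradius √(9²−0.32²) = 8.994; Keeping only the common overlap: the r=9 sphere at (13.5, 5) partially overlaps that combined region; clipping to the common part keeps 28.71 mm² — 1 connected region. Overall, the cross-section is a single solid region. The nearest boundary edge runs (4.51, 5.00)→(5.28, 7.88); distance from the point to it = 2.41 mm. The point is not inside any of the regions above, so it lies outside the cross-section (2.41 mm from the nearest boundary).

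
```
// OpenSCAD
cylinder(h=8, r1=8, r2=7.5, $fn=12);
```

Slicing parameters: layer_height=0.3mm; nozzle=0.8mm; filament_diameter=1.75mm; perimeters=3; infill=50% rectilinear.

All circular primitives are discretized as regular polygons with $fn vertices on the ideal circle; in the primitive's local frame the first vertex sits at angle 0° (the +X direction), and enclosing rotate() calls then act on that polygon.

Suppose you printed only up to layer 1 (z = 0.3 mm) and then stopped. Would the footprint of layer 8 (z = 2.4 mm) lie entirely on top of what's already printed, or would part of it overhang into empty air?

entirely on top

Compare the two slices. At z = 0.3: the cone (r1=8→r2=7.5) has section circumradius 7.981 here — a regular 12-gon (area = (12/2)·7.981²·sin(360°/12) = 191.10 mm²). At z = 2.4: the cone contributes a regular 12-gon of circumradius 7.850 (interpolated between r1=8 and r2=7.5 at t=0.300) (area = (12/2)·7.850²·sin(360°/12) = 184.87 mm²). Checking containment: the cross-section at z = 2.4 is a subset of the cross-section at z = 0.3.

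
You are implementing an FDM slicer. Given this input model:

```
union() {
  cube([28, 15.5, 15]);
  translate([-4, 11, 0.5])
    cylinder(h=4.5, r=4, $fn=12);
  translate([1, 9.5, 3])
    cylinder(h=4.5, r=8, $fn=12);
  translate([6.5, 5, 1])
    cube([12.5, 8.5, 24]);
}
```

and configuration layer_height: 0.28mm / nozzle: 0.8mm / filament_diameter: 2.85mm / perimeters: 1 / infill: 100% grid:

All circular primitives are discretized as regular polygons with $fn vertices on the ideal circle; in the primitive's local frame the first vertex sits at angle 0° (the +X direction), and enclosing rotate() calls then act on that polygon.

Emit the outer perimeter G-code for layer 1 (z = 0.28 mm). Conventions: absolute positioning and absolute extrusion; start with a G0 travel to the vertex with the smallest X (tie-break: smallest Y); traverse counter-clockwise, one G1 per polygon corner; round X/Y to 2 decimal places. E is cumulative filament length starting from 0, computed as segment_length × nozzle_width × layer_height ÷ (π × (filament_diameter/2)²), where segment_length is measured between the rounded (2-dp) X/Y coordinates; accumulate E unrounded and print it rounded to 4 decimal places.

G0 X0.00 Y0.00 Z0.28
G1 X28.00 Y0.00 E0.9832
G1 X28.00 Y15.50 E1.5274
G1 X0.00 Y15.50 E2.5106
G1 X0.00 Y0.00 E3.0548

At z = 0.28 mm: the cube (footprint 28×15.5) is included at this height; the cylinder at (-4, 11) does not reach this height (z outside [0.5, 5]); the cylinder at (1, 9.5) is absent (z outside [3, 7.5]); the cube at (6.5, 5) is not intersected at this z (z outside [1, 25]); Taking the union: only the 28×15.5 cube is present, so the union is just that shape — 1 connected region. The outline is a single polygon with 4 vertices. Extrusion per mm of travel: 0.8 × 0.28 / (π × 1.425²) = 0.035113. Accumulating E over each segment gives final E = 3.0548.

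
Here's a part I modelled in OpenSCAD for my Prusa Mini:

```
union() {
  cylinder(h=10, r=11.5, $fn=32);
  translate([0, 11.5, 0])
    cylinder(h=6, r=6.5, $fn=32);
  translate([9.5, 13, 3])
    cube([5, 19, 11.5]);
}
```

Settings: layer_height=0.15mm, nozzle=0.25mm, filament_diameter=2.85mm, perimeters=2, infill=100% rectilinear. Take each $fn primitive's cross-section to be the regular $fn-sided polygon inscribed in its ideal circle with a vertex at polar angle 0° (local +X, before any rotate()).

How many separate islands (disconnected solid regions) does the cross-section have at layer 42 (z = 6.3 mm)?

2

At z = 6.3 mm: the r=11.5 cylinder contributes a regular 32-gon of circumradius 11.5; the cylinder at (0, 11.5) is not intersected at this z (z outside [0, 6]); the 5×19 cube at (9.5, 13) contributes its full rectangle; Combining (union): the 2 present regions are separate (no shared area or edge), so areas and boundary lengths simply add and each stays a separate island — 2 connected regions. Overall, the cross-section has 2 separate islands. Island count = 2.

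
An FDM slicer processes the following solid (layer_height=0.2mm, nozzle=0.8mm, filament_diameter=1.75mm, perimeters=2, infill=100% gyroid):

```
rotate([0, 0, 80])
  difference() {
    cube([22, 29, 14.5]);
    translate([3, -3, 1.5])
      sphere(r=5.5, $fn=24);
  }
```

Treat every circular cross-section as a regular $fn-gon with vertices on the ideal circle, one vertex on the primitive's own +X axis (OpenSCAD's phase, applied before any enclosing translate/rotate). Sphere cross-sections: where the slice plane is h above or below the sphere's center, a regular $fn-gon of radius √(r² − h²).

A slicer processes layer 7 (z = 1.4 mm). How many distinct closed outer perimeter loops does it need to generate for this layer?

At z = 1.4 mm: the 22×29 cube contributes its full rectangle; the r=5.5 sphere at (3, -3) slices to a regular 24-gon of circumradius 5.499 (√(r²−h²) with h=0.1 from center); After the difference (first − rest): starting from the 22×29 cube, the r=5.5 sphere at (3, -3) partially overlaps it — only the 14.48 mm² overlap (of its 93.92 mm²) is removed, clipping the outline — 1 connected region; (whole slice rotated 80° about Z — lengths, areas and connectivity unchanged). The result has 1 disconnected region.

1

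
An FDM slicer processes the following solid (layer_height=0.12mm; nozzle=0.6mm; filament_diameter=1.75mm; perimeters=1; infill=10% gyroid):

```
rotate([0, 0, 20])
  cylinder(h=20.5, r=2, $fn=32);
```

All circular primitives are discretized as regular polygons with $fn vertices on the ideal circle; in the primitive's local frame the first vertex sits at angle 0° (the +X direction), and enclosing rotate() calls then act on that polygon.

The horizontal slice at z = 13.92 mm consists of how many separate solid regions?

At z = 13.92 mm: the r=2 cylinder gives a regular 32-gon of circumradius 2 (constant along its height); (whole slice rotated 20° about Z — lengths, areas and connectivity unchanged). The result has 1 disconnected region.

1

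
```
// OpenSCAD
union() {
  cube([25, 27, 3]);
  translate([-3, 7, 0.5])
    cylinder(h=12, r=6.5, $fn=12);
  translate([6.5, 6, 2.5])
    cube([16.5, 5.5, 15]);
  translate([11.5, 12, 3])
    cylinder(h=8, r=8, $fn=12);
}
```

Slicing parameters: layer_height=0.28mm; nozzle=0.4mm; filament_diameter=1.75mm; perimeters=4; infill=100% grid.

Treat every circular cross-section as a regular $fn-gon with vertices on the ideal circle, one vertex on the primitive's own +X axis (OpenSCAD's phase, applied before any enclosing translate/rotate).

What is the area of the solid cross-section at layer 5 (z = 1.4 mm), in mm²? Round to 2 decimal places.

At z = 1.4 mm: the cube (footprint 25×27) is included at this height (area 675.00 mm²); the r=6.5 cylinder at (-3, 7) contributes a regular 12-gon of circumradius 6.5 (area = (12/2)·6.500²·sin(360°/12) = 126.75 mm²); the cube at (6.5, 6) does not reach this height (z outside [2.5, 17.5]); the cylinder at (11.5, 12) does not reach this height (z outside [3, 11]); Merging all regions: the regions partially overlap — summed areas 801.75 mm² minus the doubly-counted overlap 26.79 mm² gives 774.96 mm² — area = 774.96 mm². Overall, the cross-section is a single solid region. Net area = 774.96 mm².

774.96 mm²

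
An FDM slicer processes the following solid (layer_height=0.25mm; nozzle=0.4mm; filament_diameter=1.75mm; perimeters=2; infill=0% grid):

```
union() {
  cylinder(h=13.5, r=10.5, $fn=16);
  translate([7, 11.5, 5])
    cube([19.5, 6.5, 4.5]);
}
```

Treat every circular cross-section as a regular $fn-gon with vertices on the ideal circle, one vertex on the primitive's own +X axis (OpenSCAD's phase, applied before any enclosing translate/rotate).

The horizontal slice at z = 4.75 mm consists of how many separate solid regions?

1

At z = 4.75 mm: the cylinder: section is a regular 16-gon, circumradius r=10.5; the cube at (7, 11.5) is not intersected at this z (z outside [5, 9.5]); Combining (union): only the r=10.5 cylinder is present, so the union is just that shape — 1 connected region. The result has 1 disconnected region.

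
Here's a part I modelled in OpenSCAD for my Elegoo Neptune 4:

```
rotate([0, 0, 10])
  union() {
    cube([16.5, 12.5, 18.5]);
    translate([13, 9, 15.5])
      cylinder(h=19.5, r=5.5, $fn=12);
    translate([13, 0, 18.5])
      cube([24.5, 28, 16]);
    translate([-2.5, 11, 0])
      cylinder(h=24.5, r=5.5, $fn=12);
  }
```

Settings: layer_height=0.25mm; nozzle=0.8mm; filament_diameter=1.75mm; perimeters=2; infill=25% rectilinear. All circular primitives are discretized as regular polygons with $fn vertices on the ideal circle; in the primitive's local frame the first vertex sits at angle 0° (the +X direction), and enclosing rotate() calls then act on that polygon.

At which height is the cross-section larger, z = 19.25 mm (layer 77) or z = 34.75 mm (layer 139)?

Layer 77 (z = 19.25): the cube is absent (z outside [0, 18.5]); the r=5.5 cylinder at (13, 9) gives a regular 12-gon of circumradius 5.5 (constant along its height) (area = (12/2)·5.500²·sin(360°/12) = 90.75 mm²); the cube at (13, 0) is present — its section is the full 24.5×28 rectangle (area 686.00 mm²); the cylinder at (-2.5, 11): section is a regular 12-gon, circumradius r=5.5 (area = (12/2)·5.500²·sin(360°/12) = 90.75 mm²); Combining (union): the regions partially overlap — summed areas 867.50 mm² minus the doubly-counted overlap 45.37 mm² gives 822.13 mm² — area = 822.13 mm²; (whole slice rotated 10° about Z — lengths, areas and connectivity unchanged). So its area = 822.12 mm². Layer 139 (z = 34.75): the cube does not reach this height (z outside [0, 18.5]); the cylinder at (13, 9): section is a regular 12-gon, circumradius r=5.5 (area = (12/2)·5.500²·sin(360°/12) = 90.75 mm²); the cube at (13, 0) is absent (z outside [18.5, 34.5]); the cylinder at (-2.5, 11) is absent (z outside [0, 24.5]); Merging all regions: only the r=5.5 cylinder at (13, 9) is present, so the union is just that shape — area = 90.75 mm²; (whole slice rotated 10° about Z — lengths, areas and connectivity unchanged). So its area = 90.75 mm². Layer 77 is larger (822.12 vs 90.75 mm²).

layer 77 (z = 19.25 mm)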